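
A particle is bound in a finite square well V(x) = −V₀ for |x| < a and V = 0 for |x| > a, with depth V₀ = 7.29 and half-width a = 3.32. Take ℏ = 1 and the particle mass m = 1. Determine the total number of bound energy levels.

Define the well-strength parameter z₀ = (a/ℏ)√(2mV₀) = 3.32 × √(2·1·7.29) = 12.68.
A new bound state (alternating even/odd) appears each time z₀ passes a multiple of π/2, so N = ⌊2z₀/π⌋ + 1 = ⌊8.070⌋ + 1 = 9.

N = 9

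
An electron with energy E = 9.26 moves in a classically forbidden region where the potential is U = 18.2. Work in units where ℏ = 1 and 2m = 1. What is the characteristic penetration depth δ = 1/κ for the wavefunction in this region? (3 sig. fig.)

δ = 0.334

Since E < U the TISE in this region is ψ'' = κ²ψ with κ = √(2m(U − E))/ℏ.
κ = √(2 × 0.5 × 8.94) = 2.990. The penetration depth is δ = 1/κ = 0.334.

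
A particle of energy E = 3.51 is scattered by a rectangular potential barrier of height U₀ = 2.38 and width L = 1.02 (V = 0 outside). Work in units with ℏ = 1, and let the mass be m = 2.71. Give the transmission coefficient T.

E > U₀: inside the barrier k₂ = √(2m(E − U₀))/ℏ = 2.475, k₂L = 2.524.
T = [1 + U₀² sin²(k₂L) / (4E(E − U₀))]⁻¹ = 1/1.120 = 0.893.

T = 0.893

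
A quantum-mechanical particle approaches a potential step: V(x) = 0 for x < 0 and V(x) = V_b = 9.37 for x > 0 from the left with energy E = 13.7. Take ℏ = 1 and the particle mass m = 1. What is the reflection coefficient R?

The wavenumbers are k₁ = √(2mE)/ℏ = 5.235 on the left and k₂ = √(2m(E − V_b))/ℏ = 2.943 on the right.
Matching ψ and ψ′ at x = 0 gives r = (k₁ − k₂)/(k₁ + k₂), so R = r² = 0.07854 and T = 1 − R = 0.9215.

R = 0.0785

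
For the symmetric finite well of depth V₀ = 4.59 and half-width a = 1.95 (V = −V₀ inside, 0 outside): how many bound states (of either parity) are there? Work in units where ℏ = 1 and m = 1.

N = 4

The dimensionless depth is z₀ = a√(2mV₀)/ℏ = 1.95 × √(9.180) = 5.908.
The even/odd transcendental equations gain one root per π/2 in z₀, giving N = 1 + ⌊2z₀/π⌋ = 1 + ⌊3.761⌋ = 4.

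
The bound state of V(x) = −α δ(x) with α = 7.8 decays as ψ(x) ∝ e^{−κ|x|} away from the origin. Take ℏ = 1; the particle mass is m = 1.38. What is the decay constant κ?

κ = 10.8

Integrating the TISE across x = 0 gives the cusp condition ψ'(0⁺) − ψ'(0⁻) = −(2mα/ℏ²)ψ(0).
With ψ ∝ e^{−κ|x|} this yields −2κ = −2mα/ℏ², so κ = mα/ℏ² = 10.76.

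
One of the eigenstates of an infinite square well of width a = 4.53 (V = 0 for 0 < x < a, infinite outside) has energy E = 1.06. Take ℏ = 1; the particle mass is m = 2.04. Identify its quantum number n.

n = 3

From E_n = n²π²ℏ²/(2ma²) invert to n = √(2ma²E)/(πℏ).
n = (4.53/π) × √(2 × 2.04 × 1.06) = 2.999 → n = 3.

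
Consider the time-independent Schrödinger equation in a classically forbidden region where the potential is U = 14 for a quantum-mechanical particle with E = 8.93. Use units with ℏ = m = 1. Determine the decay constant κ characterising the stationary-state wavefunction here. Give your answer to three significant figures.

Since E < U the TISE in this region is ψ'' = κ²ψ with κ = √(2m(U − E))/ℏ.
κ = √(2 × 1 × 5.07) = 3.184.

κ = 3.18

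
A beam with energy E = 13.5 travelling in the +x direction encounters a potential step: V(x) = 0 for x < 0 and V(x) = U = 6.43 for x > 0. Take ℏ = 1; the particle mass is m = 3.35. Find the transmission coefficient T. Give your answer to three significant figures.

T = 0.974

On each side the TISE gives plane waves with k = √(2m(E − V))/ℏ: k₁ = √(2·3.35·13.5) = 9.511, k₂ = √(2·3.35·7.07) = 6.883.
Continuity of ψ and ψ′ at the step yields the reflection amplitude r = (k₁ − k₂)/(k₁ + k₂) = 0.1603; thus R = |r|² = 0.02570, T = 0.9743.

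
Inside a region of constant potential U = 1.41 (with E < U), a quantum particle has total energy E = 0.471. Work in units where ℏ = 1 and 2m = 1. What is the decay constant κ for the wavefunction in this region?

κ = 0.969

Since E < U the TISE in this region is ψ'' = κ²ψ with κ = √(2m(U − E))/ℏ.
κ = √(2 × 0.5 × 0.939) = 0.9690.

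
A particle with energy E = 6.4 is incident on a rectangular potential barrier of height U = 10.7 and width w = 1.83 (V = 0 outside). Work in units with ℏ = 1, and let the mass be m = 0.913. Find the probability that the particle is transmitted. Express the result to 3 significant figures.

Since E < U the interior solution is evanescent with decay constant κ = √(2m(U − E))/ℏ = 2.802.
κw = 5.128, sinh(κw) = 84.32.
The exact tunnelling result is T⁻¹ = 1 + U² sinh²(κw) / [4E(U − E)] = 7396, so T = 0.000135.

T = 0.000135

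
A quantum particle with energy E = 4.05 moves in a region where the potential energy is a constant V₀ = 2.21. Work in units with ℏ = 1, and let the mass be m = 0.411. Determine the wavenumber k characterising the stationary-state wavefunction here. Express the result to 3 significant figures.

With E > V₀ the solution is oscillatory, ψ ∝ e^{±ikx} with k = √(2m(E − V₀))/ℏ.
k = √(2 × 0.411 × 1.84) = 1.230.

k = 1.23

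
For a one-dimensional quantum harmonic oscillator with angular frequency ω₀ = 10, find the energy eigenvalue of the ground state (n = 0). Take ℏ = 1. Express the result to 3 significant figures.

The oscillator eigenvalues are E_n = ℏω₀(n + ½), so E_0 = 10 × 0.5 = 5.000.

E = 5.00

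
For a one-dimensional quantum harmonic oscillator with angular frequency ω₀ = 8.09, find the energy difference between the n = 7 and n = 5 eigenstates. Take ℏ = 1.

ΔE = 16.2

E_n = ℏω₀(n + ½), so ΔE = (7 − 5) ℏω₀ = 2 × 8.09 = 16.18.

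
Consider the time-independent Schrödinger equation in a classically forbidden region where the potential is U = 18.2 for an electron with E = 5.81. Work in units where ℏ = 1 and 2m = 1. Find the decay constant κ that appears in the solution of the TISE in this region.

κ = 3.52

Since E < U the TISE in this region is ψ'' = κ²ψ with κ = √(2m(U − E))/ℏ.
κ = √(2 × 0.5 × 12.39) = 3.520.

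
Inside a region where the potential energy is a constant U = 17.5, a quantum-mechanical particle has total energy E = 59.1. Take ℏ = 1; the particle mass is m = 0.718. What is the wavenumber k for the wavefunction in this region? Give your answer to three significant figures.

k = 7.73

With E > U the solution is oscillatory, ψ ∝ e^{±ikx} with k = √(2m(E − U))/ℏ.
k = √(2 × 0.718 × 41.6) = 7.729.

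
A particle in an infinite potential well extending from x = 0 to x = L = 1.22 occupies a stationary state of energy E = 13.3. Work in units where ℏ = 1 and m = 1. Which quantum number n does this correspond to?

From E_n = n²π²ℏ²/(2mL²) invert to n = √(2mL²E)/(πℏ).
n = (1.22/π) × √(2 × 1 × 13.3) = 2.003 → n = 2.

n = 2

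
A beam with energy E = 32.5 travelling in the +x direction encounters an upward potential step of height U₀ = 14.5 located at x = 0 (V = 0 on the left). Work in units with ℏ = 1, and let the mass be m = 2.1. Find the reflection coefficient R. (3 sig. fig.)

R = 0.0215

The wavenumbers are k₁ = √(2mE)/ℏ = 11.68 on the left and k₂ = √(2m(E − U₀))/ℏ = 8.695 on the right.
Continuity of ψ and ψ′ at the step yields the reflection amplitude r = (k₁ − k₂)/(k₁ + k₂) = 0.1467; thus R = |r|² = 0.02151, T = 0.9785.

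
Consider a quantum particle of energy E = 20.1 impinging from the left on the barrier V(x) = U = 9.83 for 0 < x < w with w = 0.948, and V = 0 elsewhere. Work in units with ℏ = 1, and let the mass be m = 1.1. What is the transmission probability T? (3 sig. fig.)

T = 0.899

Above the barrier the interior wavenumber is k₂ = √(2m(E − U))/ℏ = 4.753, giving phase k₂w = 4.506.
T = [1 + U² sin²(k₂w) / (4E(E − U))]⁻¹ = 1/1.112 = 0.899.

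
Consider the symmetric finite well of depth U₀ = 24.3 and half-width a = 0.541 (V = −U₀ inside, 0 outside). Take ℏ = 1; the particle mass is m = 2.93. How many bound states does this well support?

N = 5

Define the well-strength parameter z₀ = (a/ℏ)√(2mU₀) = 0.541 × √(2·2.93·24.3) = 6.456.
A new bound state (alternating even/odd) appears each time z₀ passes a multiple of π/2, so N = ⌊2z₀/π⌋ + 1 = ⌊4.110⌋ + 1 = 5.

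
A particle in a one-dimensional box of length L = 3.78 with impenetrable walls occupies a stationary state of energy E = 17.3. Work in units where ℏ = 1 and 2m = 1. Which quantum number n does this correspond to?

n = 5

From E_n = n²π²ℏ²/(2mL²) invert to n = √(2mL²E)/(πℏ).
n = (3.78/π) × √(2 × 0.5 × 17.3) = 5.005 → n = 5.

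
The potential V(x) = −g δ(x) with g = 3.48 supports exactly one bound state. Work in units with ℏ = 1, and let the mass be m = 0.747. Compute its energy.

For x ≠ 0 the bound state is ψ ∝ e^{−κ|x|}; integrating the TISE across the delta gives the cusp condition 2κ = 2mg/ℏ², so κ = 2.600.
Then E = −ℏ²κ²/(2m) = −mg²/(2ℏ²) = -4.523.

E = -4.52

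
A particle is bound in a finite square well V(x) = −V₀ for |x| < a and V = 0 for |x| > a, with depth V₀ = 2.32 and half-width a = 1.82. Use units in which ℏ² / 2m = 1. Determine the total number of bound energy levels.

N = 2

The dimensionless depth is z₀ = a√(2mV₀)/ℏ = 1.82 × √(2.320) = 2.772.
A new bound state (alternating even/odd) appears each time z₀ passes a multiple of π/2, so N = ⌊2z₀/π⌋ + 1 = ⌊1.765⌋ + 1 = 2.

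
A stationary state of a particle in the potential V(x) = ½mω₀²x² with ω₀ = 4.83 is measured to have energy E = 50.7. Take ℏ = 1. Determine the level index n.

n = 10

Invert E_n = (n + ½)ℏω₀: n = E/ℏω₀ − ½ = 9.997, so n = 10.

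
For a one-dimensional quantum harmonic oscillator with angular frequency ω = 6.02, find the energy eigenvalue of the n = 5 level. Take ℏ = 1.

The oscillator eigenvalues are E_n = ℏω(n + ½), so E_5 = 6.02 × 5.5 = 33.11.

E = 33.1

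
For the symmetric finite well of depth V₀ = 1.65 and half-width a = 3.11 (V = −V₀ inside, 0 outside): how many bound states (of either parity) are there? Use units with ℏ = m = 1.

N = 4

The dimensionless depth is z₀ = a√(2mV₀)/ℏ = 3.11 × √(3.300) = 5.650.
A new bound state (alternating even/odd) appears each time z₀ passes a multiple of π/2, so N = ⌊2z₀/π⌋ + 1 = ⌊3.597⌋ + 1 = 4.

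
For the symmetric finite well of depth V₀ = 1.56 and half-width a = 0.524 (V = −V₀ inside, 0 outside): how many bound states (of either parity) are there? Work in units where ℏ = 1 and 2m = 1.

N = 1

Define the well-strength parameter z₀ = (a/ℏ)√(2mV₀) = 0.524 × √(2·0.5·1.56) = 0.6545.
The even/odd transcendental equations gain one root per π/2 in z₀, giving N = 1 + ⌊2z₀/π⌋ = 1 + ⌊0.4167⌋ = 1.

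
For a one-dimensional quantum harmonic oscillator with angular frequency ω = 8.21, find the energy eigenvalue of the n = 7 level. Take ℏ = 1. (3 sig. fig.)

E = 61.6

The oscillator eigenvalues are E_n = ℏω(n + ½), so E_7 = 8.21 × 7.5 = 61.58.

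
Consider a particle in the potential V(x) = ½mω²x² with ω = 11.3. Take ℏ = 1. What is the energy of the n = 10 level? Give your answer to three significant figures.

E = 119

The oscillator eigenvalues are E_n = ℏω(n + ½), so E_10 = 11.3 × 10.5 = 118.7.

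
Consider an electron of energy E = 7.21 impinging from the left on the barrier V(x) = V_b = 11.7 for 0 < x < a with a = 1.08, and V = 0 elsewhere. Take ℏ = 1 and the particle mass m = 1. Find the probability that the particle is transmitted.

E < V_b: inside the barrier ψ ∝ e^{±κx} with κ = √(2m(V_b − E))/ℏ = 2.997.
κa = 3.236, sinh(κa) = 12.70.
Matching ψ, ψ′ at both faces gives T = [1 + V_b² sinh²(κa) / (4E(V_b − E))]⁻¹ = 1/171.5 = 0.00583.

T = 0.00583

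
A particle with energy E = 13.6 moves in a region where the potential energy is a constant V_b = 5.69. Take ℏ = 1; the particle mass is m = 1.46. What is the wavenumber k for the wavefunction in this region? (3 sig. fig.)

With E > V_b the solution is oscillatory, ψ ∝ e^{±ikx} with k = √(2m(E − V_b))/ℏ.
k = √(2 × 1.46 × 7.91) = 4.806.

k = 4.81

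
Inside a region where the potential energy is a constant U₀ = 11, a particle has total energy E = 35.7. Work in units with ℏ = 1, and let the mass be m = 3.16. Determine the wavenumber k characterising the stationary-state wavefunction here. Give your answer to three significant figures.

With E > U₀ the solution is oscillatory, ψ ∝ e^{±ikx} with k = √(2m(E − U₀))/ℏ.
k = √(2 × 3.16 × 24.7) = 12.49.

k = 12.5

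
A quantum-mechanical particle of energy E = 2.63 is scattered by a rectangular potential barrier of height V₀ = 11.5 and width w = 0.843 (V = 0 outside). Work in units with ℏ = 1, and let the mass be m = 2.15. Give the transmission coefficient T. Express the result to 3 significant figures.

E < V₀: inside the barrier ψ ∝ e^{±κx} with κ = √(2m(V₀ − E))/ℏ = 6.176.
κw = 5.206, sinh(κw) = 91.20.
The exact tunnelling result is T⁻¹ = 1 + V₀² sinh²(κw) / [4E(V₀ − E)] = 11790, so T = 0.0000848.

T = 0.0000848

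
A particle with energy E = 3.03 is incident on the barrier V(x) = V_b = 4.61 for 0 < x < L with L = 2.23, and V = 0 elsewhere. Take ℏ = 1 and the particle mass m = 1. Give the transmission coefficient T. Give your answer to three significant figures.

E < V_b: inside the barrier ψ ∝ e^{±κx} with κ = √(2m(V_b − E))/ℏ = 1.778.
κL = 3.964, sinh(κL) = 26.33.
The exact tunnelling result is T⁻¹ = 1 + V_b² sinh²(κL) / [4E(V_b − E)] = 770.3, so T = 0.00130.

T = 0.00130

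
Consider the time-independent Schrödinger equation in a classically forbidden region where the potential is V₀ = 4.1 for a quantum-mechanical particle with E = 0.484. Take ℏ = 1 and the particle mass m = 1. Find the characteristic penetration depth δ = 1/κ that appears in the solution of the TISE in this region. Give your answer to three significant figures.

Since E < V₀ the TISE in this region is ψ'' = κ²ψ with κ = √(2m(V₀ − E))/ℏ.
κ = √(2 × 1 × 3.616) = 2.689. The penetration depth is δ = 1/κ = 0.372.

δ = 0.372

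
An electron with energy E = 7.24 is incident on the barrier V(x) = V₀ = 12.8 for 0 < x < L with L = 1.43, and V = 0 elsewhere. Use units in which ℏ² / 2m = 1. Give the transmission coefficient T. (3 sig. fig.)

T = 0.00462

E < V₀: inside the barrier ψ ∝ e^{±κx} with κ = √(2m(V₀ − E))/ℏ = 2.358.
κL = 3.372, sinh(κL) = 14.55.
Matching ψ, ψ′ at both faces gives T = [1 + V₀² sinh²(κL) / (4E(V₀ − E))]⁻¹ = 1/216.4 = 0.00462.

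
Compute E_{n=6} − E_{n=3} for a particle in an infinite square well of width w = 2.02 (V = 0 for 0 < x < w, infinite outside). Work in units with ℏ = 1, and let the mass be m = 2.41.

E_n = n²π²ℏ²/(2mw²), so ΔE = (6² − 3²) π²ℏ²/(2mw²).
ΔE = 27 × π² / (2 × 2.41 × 2.02²) = 13.55.

ΔE = 13.5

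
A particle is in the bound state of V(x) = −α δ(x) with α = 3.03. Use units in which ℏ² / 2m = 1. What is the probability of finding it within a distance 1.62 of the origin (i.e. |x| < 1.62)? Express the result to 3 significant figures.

P = 0.993

The normalised bound state is ψ = √κ e^{−κ|x|} with κ = mα/ℏ² = 1.515.
P(|x| < d) = ∫_{−d}^{d} κ e^{−2κ|x|} dx = 1 − e^{−2κd} = 1 − e^{−4.909} = 0.9926.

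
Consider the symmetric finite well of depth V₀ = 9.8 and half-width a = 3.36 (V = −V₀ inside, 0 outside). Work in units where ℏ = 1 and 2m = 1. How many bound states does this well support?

Define the well-strength parameter z₀ = (a/ℏ)√(2mV₀) = 3.36 × √(2·0.5·9.8) = 10.52.
The even/odd transcendental equations gain one root per π/2 in z₀, giving N = 1 + ⌊2z₀/π⌋ = 1 + ⌊6.696⌋ = 7.

N = 7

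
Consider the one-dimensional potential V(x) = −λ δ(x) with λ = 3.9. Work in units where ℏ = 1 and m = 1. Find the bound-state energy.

The bound state is ψ(x) = √κ e^{−κ|x|}. The derivative jump ψ'(0⁺) − ψ'(0⁻) = −(2mλ/ℏ²)ψ(0) fixes κ = mλ/ℏ² = 3.900.
Then E = −ℏ²κ²/(2m) = −mλ²/(2ℏ²) = -7.605.

E = -7.61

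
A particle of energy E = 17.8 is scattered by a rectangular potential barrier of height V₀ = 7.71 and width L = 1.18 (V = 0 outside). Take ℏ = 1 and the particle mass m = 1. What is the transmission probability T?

E > V₀: inside the barrier k₂ = √(2m(E − V₀))/ℏ = 4.492, k₂L = 5.301.
Matching at both interfaces gives T⁻¹ = 1 + V₀² sin²(k₂L) / [4E(E − V₀)] = 1.057, hence T = 0.946.

T = 0.946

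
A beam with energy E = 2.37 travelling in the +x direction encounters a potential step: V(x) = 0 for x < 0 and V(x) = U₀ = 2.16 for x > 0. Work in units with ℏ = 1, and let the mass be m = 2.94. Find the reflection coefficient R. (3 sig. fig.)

R = 0.293

The wavenumbers are k₁ = √(2mE)/ℏ = 3.733 on the left and k₂ = √(2m(E − U₀))/ℏ = 1.111 on the right.
Matching ψ and ψ′ at x = 0 gives r = (k₁ − k₂)/(k₁ + k₂), so R = r² = 0.2929 and T = 1 − R = 0.7071.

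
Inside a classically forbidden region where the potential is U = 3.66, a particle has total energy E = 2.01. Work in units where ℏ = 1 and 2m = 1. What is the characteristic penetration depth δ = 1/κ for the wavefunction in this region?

δ = 0.778

Since E < U the TISE in this region is ψ'' = κ²ψ with κ = √(2m(U − E))/ℏ.
κ = √(2 × 0.5 × 1.65) = 1.285. The penetration depth is δ = 1/κ = 0.778.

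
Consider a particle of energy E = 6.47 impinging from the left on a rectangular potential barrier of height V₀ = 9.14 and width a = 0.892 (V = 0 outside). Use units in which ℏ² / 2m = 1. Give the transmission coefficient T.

T = 0.167

Since E < V₀ the interior solution is evanescent with decay constant κ = √(2m(V₀ − E))/ℏ = 1.634.
κa = 1.458, sinh(κa) = 2.031.
Matching ψ, ψ′ at both faces gives T = [1 + V₀² sinh²(κa) / (4E(V₀ − E))]⁻¹ = 1/5.988 = 0.167.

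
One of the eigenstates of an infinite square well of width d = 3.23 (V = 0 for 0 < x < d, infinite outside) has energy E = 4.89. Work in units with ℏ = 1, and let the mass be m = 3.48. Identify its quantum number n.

n = 6

From E_n = n²π²ℏ²/(2md²) invert to n = √(2md²E)/(πℏ).
n = (3.23/π) × √(2 × 3.48 × 4.89) = 5.998 → n = 6.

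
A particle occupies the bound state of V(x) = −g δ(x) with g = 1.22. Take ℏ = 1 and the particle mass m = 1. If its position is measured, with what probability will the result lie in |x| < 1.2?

The normalised bound state is ψ = √κ e^{−κ|x|} with κ = mg/ℏ² = 1.220.
P(|x| < d) = ∫_{−d}^{d} κ e^{−2κ|x|} dx = 1 − e^{−2κd} = 1 − e^{−2.928} = 0.9465.

P = 0.946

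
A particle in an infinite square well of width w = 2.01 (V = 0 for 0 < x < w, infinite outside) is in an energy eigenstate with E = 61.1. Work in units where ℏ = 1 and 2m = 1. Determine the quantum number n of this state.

For an infinite well E_n = n²π²ℏ²/(2mw²), so n = (w/πℏ)√(2mE).
n = (2.01/π) × √(2 × 0.5 × 61.1) = 5.001 → n = 5.

n = 5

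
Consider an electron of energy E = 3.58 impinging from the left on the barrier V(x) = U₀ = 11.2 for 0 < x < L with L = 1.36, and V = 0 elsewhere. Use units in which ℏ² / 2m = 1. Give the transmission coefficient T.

E < U₀: inside the barrier ψ ∝ e^{±κx} with κ = √(2m(U₀ − E))/ℏ = 2.760.
κL = 3.754, sinh(κL) = 21.34.
Matching ψ, ψ′ at both faces gives T = [1 + U₀² sinh²(κL) / (4E(U₀ − E))]⁻¹ = 1/524.4 = 0.00191.

T = 0.00191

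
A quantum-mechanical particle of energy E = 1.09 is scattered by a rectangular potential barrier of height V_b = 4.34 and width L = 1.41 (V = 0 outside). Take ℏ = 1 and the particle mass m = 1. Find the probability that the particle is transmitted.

T = 0.00227

Since E < V_b the interior solution is evanescent with decay constant κ = √(2m(V_b − E))/ℏ = 2.550.
κL = 3.595, sinh(κL) = 18.19.
Matching ψ, ψ′ at both faces gives T = [1 + V_b² sinh²(κL) / (4E(V_b − E))]⁻¹ = 1/440.9 = 0.00227.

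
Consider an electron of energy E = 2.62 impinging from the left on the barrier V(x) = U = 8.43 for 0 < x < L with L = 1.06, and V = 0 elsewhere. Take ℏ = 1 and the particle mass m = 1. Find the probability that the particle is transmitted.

Since E < U the interior solution is evanescent with decay constant κ = √(2m(U − E))/ℏ = 3.409.
κL = 3.613, sinh(κL) = 18.53.
Matching ψ, ψ′ at both faces gives T = [1 + U² sinh²(κL) / (4E(U − E))]⁻¹ = 1/401.8 = 0.00249.

T = 0.00249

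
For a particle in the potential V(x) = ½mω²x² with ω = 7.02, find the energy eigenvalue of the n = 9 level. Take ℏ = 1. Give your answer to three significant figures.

Using E_n = (n + ½)ℏω: E_9 = 9.5 × 7.02 = 66.69.

E = 66.7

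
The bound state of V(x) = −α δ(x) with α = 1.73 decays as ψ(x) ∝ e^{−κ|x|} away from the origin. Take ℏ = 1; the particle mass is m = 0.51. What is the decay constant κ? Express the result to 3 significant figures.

κ = 0.882

Integrating the TISE across x = 0 gives the cusp condition ψ'(0⁺) − ψ'(0⁻) = −(2mα/ℏ²)ψ(0).
With ψ ∝ e^{−κ|x|} this yields −2κ = −2mα/ℏ², so κ = mα/ℏ² = 0.8823.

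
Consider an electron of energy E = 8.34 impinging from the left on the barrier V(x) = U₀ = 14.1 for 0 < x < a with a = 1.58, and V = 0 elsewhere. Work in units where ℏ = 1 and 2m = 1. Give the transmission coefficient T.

E < U₀: inside the barrier ψ ∝ e^{±κx} with κ = √(2m(U₀ − E))/ℏ = 2.400.
κa = 3.792, sinh(κa) = 22.16.
The exact tunnelling result is T⁻¹ = 1 + U₀² sinh²(κa) / [4E(U₀ − E)] = 509.1, so T = 0.00196.

T = 0.00196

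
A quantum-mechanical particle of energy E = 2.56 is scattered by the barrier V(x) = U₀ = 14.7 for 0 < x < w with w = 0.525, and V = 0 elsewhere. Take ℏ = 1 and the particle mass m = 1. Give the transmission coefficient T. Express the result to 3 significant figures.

Since E < U₀ the interior solution is evanescent with decay constant κ = √(2m(U₀ − E))/ℏ = 4.927.
κw = 2.587, sinh(κw) = 6.607.
The exact tunnelling result is T⁻¹ = 1 + U₀² sinh²(κw) / [4E(U₀ − E)] = 76.87, so T = 0.0130.

T = 0.0130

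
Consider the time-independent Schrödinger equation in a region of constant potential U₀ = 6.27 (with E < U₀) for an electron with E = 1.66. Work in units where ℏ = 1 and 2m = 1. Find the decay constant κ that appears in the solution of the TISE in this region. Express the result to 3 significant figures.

Since E < U₀ the TISE in this region is ψ'' = κ²ψ with κ = √(2m(U₀ − E))/ℏ.
κ = √(2 × 0.5 × 4.61) = 2.147.

κ = 2.15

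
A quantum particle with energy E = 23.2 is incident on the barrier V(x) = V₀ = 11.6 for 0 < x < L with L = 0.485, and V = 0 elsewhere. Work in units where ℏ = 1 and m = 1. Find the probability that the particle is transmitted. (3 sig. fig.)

T = 0.939

E > V₀: inside the barrier k₂ = √(2m(E − V₀))/ℏ = 4.817, k₂L = 2.336.
T = [1 + V₀² sin²(k₂L) / (4E(E − V₀))]⁻¹ = 1/1.065 = 0.939.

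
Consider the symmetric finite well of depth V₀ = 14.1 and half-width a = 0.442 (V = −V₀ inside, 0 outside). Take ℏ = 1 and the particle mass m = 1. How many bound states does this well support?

Define the well-strength parameter z₀ = (a/ℏ)√(2mV₀) = 0.442 × √(2·1·14.1) = 2.347.
The even/odd transcendental equations gain one root per π/2 in z₀, giving N = 1 + ⌊2z₀/π⌋ = 1 + ⌊1.494⌋ = 2.

N = 2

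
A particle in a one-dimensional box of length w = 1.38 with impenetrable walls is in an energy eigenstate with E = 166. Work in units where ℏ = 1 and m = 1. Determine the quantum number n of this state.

From E_n = n²π²ℏ²/(2mw²) invert to n = √(2mw²E)/(πℏ).
n = (1.38/π) × √(2 × 1 × 166) = 8.004 → n = 8.

n = 8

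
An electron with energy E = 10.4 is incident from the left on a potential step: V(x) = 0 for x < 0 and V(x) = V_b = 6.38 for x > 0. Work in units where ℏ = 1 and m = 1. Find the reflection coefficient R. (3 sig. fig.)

The wavenumbers are k₁ = √(2mE)/ℏ = 4.561 on the left and k₂ = √(2m(E − V_b))/ℏ = 2.835 on the right.
Matching ψ and ψ′ at x = 0 gives r = (k₁ − k₂)/(k₁ + k₂), so R = r² = 0.05441 and T = 1 − R = 0.9456.

R = 0.0544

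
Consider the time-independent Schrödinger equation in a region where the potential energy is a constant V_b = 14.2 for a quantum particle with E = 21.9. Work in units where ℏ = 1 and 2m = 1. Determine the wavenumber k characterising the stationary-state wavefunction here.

With E > V_b the solution is oscillatory, ψ ∝ e^{±ikx} with k = √(2m(E − V_b))/ℏ.
k = √(2 × 0.5 × 7.7) = 2.775.

k = 2.77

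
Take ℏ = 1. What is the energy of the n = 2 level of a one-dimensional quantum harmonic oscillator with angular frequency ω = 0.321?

E = 0.803

Using E_n = (n + ½)ℏω: E_2 = 2.5 × 0.321 = 0.8025.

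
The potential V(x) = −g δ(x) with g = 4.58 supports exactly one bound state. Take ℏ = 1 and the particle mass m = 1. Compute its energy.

The bound state is ψ(x) = √κ e^{−κ|x|}. The derivative jump ψ'(0⁺) − ψ'(0⁻) = −(2mg/ℏ²)ψ(0) fixes κ = mg/ℏ² = 4.580.
Then E = −ℏ²κ²/(2m) = −mg²/(2ℏ²) = -10.49.

E = -10.5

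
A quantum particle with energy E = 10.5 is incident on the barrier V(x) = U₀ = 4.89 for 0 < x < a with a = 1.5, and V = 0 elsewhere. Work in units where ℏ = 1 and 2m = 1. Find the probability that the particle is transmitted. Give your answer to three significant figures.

E > U₀: inside the barrier k₂ = √(2m(E − U₀))/ℏ = 2.369, k₂a = 3.553.
T = [1 + U₀² sin²(k₂a) / (4E(E − U₀))]⁻¹ = 1/1.016 = 0.984.

T = 0.984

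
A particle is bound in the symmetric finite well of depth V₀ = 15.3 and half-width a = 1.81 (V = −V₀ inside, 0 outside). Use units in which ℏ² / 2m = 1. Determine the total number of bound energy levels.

The dimensionless depth is z₀ = a√(2mV₀)/ℏ = 1.81 × √(15.30) = 7.080.
A new bound state (alternating even/odd) appears each time z₀ passes a multiple of π/2, so N = ⌊2z₀/π⌋ + 1 = ⌊4.507⌋ + 1 = 5.

N = 5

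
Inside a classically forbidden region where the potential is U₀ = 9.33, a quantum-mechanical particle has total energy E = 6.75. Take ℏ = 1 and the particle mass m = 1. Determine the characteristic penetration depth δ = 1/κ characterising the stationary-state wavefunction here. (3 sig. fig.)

Since E < U₀ the TISE in this region is ψ'' = κ²ψ with κ = √(2m(U₀ − E))/ℏ.
κ = √(2 × 1 × 2.58) = 2.272. The penetration depth is δ = 1/κ = 0.440.

δ = 0.440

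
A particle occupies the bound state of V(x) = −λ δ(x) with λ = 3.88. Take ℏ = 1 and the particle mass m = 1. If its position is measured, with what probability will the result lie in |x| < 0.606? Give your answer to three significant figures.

The normalised bound state is ψ = √κ e^{−κ|x|} with κ = mλ/ℏ² = 3.880.
P(|x| < d) = ∫_{−d}^{d} κ e^{−2κ|x|} dx = 1 − e^{−2κd} = 1 − e^{−4.703} = 0.9909.

P = 0.991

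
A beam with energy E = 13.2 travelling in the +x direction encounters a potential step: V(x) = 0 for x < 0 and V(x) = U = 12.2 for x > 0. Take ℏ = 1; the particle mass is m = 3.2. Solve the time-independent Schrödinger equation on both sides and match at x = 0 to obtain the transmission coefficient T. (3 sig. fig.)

T = 0.677

The wavenumbers are k₁ = √(2mE)/ℏ = 9.191 on the left and k₂ = √(2m(E − U))/ℏ = 2.530 on the right.
Continuity of ψ and ψ′ at the step yields the reflection amplitude r = (k₁ − k₂)/(k₁ + k₂) = 0.5683; thus R = |r|² = 0.3230, T = 0.6770.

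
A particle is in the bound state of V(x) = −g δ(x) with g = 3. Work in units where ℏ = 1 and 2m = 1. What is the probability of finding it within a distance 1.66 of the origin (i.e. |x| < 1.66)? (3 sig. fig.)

The normalised bound state is ψ = √κ e^{−κ|x|} with κ = mg/ℏ² = 1.500.
P(|x| < d) = ∫_{−d}^{d} κ e^{−2κ|x|} dx = 1 − e^{−2κd} = 1 − e^{−4.980} = 0.9931.

P = 0.993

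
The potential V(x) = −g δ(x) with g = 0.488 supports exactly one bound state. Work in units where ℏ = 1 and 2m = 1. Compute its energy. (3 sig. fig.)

E = -0.0595

For x ≠ 0 the bound state is ψ ∝ e^{−κ|x|}; integrating the TISE across the delta gives the cusp condition 2κ = 2mg/ℏ², so κ = 0.2440.
Then E = −ℏ²κ²/(2m) = −mg²/(2ℏ²) = -0.05954.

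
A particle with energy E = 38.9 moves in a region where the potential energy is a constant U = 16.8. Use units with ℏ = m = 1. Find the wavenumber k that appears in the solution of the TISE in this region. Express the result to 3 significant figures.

With E > U the solution is oscillatory, ψ ∝ e^{±ikx} with k = √(2m(E − U))/ℏ.
k = √(2 × 1 × 22.1) = 6.648.

k = 6.65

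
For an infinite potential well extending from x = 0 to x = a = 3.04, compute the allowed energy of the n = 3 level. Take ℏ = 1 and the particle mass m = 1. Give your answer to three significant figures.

Requiring ψ(0) = ψ(a) = 0 quantises k = nπ/a, hence E_n = ℏ²k²/2m = n²π²ℏ²/(2ma²).
E_3 = 3² × π² / (2 × 1 × 3.04²) = 4.806.

E = 4.81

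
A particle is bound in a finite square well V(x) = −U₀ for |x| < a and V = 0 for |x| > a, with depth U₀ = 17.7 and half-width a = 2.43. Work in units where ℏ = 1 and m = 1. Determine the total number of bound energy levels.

Define the well-strength parameter z₀ = (a/ℏ)√(2mU₀) = 2.43 × √(2·1·17.7) = 14.46.
The even/odd transcendental equations gain one root per π/2 in z₀, giving N = 1 + ⌊2z₀/π⌋ = 1 + ⌊9.204⌋ = 10.

N = 10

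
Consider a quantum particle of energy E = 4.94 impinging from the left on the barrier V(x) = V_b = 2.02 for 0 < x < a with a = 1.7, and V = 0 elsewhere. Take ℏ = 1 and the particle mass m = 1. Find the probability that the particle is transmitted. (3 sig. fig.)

T = 0.954

Above the barrier the interior wavenumber is k₂ = √(2m(E − V_b))/ℏ = 2.417, giving phase k₂a = 4.108.
Matching at both interfaces gives T⁻¹ = 1 + V_b² sin²(k₂a) / [4E(E − V_b)] = 1.048, hence T = 0.954.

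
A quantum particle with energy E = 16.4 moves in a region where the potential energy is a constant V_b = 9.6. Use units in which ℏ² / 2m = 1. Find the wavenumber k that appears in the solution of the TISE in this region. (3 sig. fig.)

With E > V_b the solution is oscillatory, ψ ∝ e^{±ikx} with k = √(2m(E − V_b))/ℏ.
k = √(2 × 0.5 × 6.8) = 2.608.

k = 2.61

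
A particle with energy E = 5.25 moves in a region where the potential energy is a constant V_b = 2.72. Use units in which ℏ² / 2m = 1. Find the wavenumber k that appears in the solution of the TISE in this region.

With E > V_b the solution is oscillatory, ψ ∝ e^{±ikx} with k = √(2m(E − V_b))/ℏ.
k = √(2 × 0.5 × 2.53) = 1.591.

k = 1.59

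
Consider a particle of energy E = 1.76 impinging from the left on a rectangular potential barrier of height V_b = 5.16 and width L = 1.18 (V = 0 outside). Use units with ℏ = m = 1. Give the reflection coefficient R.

R = 0.992

E < V_b: inside the barrier ψ ∝ e^{±κx} with κ = √(2m(V_b − E))/ℏ = 2.608.
κL = 3.077, sinh(κL) = 10.82.
Matching ψ, ψ′ at both faces gives T = [1 + V_b² sinh²(κL) / (4E(V_b − E))]⁻¹ = 1/131.3 = 0.00761.
R = 1 − T = 0.992.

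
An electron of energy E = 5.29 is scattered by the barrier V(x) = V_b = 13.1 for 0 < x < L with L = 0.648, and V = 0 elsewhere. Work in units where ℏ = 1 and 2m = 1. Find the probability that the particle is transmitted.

T = 0.0981

E < V_b: inside the barrier ψ ∝ e^{±κx} with κ = √(2m(V_b − E))/ℏ = 2.795.
κL = 1.811, sinh(κL) = 2.976.
The exact tunnelling result is T⁻¹ = 1 + V_b² sinh²(κL) / [4E(V_b − E)] = 10.20, so T = 0.0981.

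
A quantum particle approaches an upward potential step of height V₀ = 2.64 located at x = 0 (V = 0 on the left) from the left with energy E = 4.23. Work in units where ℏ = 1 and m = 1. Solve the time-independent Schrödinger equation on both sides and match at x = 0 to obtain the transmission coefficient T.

T = 0.942

On each side the TISE gives plane waves with k = √(2m(E − V))/ℏ: k₁ = √(2·1·4.23) = 2.909, k₂ = √(2·1·1.59) = 1.783.
Continuity of ψ and ψ′ at the step yields the reflection amplitude r = (k₁ − k₂)/(k₁ + k₂) = 0.2399; thus R = |r|² = 0.05753, T = 0.9425.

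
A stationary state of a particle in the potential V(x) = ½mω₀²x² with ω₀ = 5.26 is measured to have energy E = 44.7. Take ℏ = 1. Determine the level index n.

n = 8

E_n = ℏω₀(n + ½) ⇒ n = E/(ℏω₀) − ½ = 44.7/5.26 − 0.5 = 7.998 → n = 8.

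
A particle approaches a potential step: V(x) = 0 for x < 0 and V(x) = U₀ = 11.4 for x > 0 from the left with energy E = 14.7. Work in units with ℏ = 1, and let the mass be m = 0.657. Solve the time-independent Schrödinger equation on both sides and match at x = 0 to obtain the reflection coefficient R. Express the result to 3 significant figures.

On each side the TISE gives plane waves with k = √(2m(E − V))/ℏ: k₁ = √(2·0.657·14.7) = 4.395, k₂ = √(2·0.657·3.3) = 2.082.
Continuity of ψ and ψ′ at the step yields the reflection amplitude r = (k₁ − k₂)/(k₁ + k₂) = 0.3570; thus R = |r|² = 0.1275, T = 0.8725.

R = 0.127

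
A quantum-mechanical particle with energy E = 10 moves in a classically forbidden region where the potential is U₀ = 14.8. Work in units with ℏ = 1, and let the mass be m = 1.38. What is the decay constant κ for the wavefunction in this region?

κ = 3.64

Since E < U₀ the TISE in this region is ψ'' = κ²ψ with κ = √(2m(U₀ − E))/ℏ.
κ = √(2 × 1.38 × 4.8) = 3.640.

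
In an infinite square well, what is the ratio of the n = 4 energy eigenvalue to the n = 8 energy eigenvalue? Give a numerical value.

0.25

Since E_n ∝ n², the ratio is (4/8)² = 0.25.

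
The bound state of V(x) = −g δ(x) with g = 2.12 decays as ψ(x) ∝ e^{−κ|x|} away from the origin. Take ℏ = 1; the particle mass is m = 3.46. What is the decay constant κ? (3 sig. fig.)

κ = 7.34

Integrating the TISE across x = 0 gives the cusp condition ψ'(0⁺) − ψ'(0⁻) = −(2mg/ℏ²)ψ(0).
With ψ ∝ e^{−κ|x|} this yields −2κ = −2mg/ℏ², so κ = mg/ℏ² = 7.335.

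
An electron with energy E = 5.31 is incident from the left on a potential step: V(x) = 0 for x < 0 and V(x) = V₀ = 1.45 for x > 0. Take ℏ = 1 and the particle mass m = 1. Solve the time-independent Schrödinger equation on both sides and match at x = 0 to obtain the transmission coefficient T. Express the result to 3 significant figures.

The wavenumbers are k₁ = √(2mE)/ℏ = 3.259 on the left and k₂ = √(2m(E − V₀))/ℏ = 2.778 on the right.
Matching ψ and ψ′ at x = 0 gives r = (k₁ − k₂)/(k₁ + k₂), so R = r² = 0.006330 and T = 1 − R = 0.9937.

T = 0.994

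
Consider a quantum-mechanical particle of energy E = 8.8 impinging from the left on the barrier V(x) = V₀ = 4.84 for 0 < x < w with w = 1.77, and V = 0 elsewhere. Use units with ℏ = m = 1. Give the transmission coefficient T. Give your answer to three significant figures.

Above the barrier the interior wavenumber is k₂ = √(2m(E − V₀))/ℏ = 2.814, giving phase k₂w = 4.981.
Matching at both interfaces gives T⁻¹ = 1 + V₀² sin²(k₂w) / [4E(E − V₀)] = 1.156, hence T = 0.865.

T = 0.865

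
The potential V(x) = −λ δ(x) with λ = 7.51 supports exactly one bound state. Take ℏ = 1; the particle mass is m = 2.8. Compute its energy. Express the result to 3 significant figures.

The bound state is ψ(x) = √κ e^{−κ|x|}. The derivative jump ψ'(0⁺) − ψ'(0⁻) = −(2mλ/ℏ²)ψ(0) fixes κ = mλ/ℏ² = 21.03.
Then E = −ℏ²κ²/(2m) = −mλ²/(2ℏ²) = -78.96.

E = -79.0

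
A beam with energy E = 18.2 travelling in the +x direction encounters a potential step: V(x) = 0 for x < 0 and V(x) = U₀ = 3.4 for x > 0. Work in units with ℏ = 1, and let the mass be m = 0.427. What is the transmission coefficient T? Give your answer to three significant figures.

On each side the TISE gives plane waves with k = √(2m(E − V))/ℏ: k₁ = √(2·0.427·18.2) = 3.942, k₂ = √(2·0.427·14.8) = 3.555.
Continuity of ψ and ψ′ at the step yields the reflection amplitude r = (k₁ − k₂)/(k₁ + k₂) = 0.05165; thus R = |r|² = 0.002668, T = 0.9973.

T = 0.997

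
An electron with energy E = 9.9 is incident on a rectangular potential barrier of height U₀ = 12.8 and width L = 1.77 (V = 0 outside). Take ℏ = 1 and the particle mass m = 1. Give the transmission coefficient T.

Since E < U₀ the interior solution is evanescent with decay constant κ = √(2m(U₀ − E))/ℏ = 2.408.
κL = 4.263, sinh(κL) = 35.49.
Matching ψ, ψ′ at both faces gives T = [1 + U₀² sinh²(κL) / (4E(U₀ − E))]⁻¹ = 1/1798 = 0.000556.

T = 0.000556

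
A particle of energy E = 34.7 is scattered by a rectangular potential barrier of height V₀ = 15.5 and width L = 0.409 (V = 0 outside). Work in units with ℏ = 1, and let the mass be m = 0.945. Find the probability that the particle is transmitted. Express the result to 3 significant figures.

T = 0.966

E > V₀: inside the barrier k₂ = √(2m(E − V₀))/ℏ = 6.024, k₂L = 2.464.
T = [1 + V₀² sin²(k₂L) / (4E(E − V₀))]⁻¹ = 1/1.035 = 0.966.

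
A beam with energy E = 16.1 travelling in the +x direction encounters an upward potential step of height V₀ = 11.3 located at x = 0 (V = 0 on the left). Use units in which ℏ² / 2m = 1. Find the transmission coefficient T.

T = 0.914

On each side the TISE gives plane waves with k = √(2m(E − V))/ℏ: k₁ = √(2·½·16.1) = 4.012, k₂ = √(2·½·4.8) = 2.191.
Matching ψ and ψ′ at x = 0 gives r = (k₁ − k₂)/(k₁ + k₂), so R = r² = 0.08623 and T = 1 − R = 0.9138.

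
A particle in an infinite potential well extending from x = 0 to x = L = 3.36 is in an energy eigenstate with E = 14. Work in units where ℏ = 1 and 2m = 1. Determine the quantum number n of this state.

n = 4

For an infinite well E_n = n²π²ℏ²/(2mL²), so n = (L/πℏ)√(2mE).
n = (3.36/π) × √(2 × 0.5 × 14) = 4.002 → n = 4.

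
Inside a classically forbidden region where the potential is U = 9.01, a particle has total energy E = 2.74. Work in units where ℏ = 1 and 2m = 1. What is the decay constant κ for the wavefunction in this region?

Since E < U the TISE in this region is ψ'' = κ²ψ with κ = √(2m(U − E))/ℏ.
κ = √(2 × 0.5 × 6.27) = 2.504.

κ = 2.50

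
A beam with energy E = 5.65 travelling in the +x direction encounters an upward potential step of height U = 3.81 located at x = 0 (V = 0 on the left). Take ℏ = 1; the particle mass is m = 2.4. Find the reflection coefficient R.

R = 0.0747

The wavenumbers are k₁ = √(2mE)/ℏ = 5.208 on the left and k₂ = √(2m(E − U))/ℏ = 2.972 on the right.
Continuity of ψ and ψ′ at the step yields the reflection amplitude r = (k₁ − k₂)/(k₁ + k₂) = 0.2733; thus R = |r|² = 0.07472, T = 0.9253.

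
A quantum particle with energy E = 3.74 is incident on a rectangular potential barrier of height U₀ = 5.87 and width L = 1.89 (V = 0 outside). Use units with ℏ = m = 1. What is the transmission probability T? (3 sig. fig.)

E < U₀: inside the barrier ψ ∝ e^{±κx} with κ = √(2m(U₀ − E))/ℏ = 2.064.
κL = 3.901, sinh(κL) = 24.71.
Matching ψ, ψ′ at both faces gives T = [1 + U₀² sinh²(κL) / (4E(U₀ − E))]⁻¹ = 1/661.5 = 0.00151.

T = 0.00151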